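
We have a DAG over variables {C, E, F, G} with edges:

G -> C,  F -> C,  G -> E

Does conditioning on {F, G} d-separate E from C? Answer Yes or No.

Yes

The only undirected path from E to C is:
  1. E ← G → C — G:fork[blocks] ⇒ blocked
Since every path is blocked, d-separation holds.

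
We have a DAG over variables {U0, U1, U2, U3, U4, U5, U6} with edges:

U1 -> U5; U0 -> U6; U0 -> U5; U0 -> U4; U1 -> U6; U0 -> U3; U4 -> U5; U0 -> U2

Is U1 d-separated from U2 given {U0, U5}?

There are 3 undirected paths between U1 and U2; checking each against the conditioning set {U0, U5}:
  1. U1 → U6 ← U0 → U2 — U6:collider[blocks]; U0:fork[blocks] ⇒ blocked
  2. U1 → U5 ← U0 → U2 — U5:collider[open]; U0:fork[blocks] ⇒ blocked
  3. U1 → U5 ← U4 ← U0 → U2 — U5:collider[open]; U4:chain[open]; U0:fork[blocks] ⇒ blocked
All paths are blocked; U1 ⊥ U2 | {U0, U5} holds.

Yes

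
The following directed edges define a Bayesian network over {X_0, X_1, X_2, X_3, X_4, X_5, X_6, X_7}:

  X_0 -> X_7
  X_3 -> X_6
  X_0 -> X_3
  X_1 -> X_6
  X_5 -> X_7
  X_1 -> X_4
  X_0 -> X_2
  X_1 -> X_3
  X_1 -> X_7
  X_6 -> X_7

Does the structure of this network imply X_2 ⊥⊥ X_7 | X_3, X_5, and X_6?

There are 5 undirected paths between X_2 and X_7; checking each against the conditioning set {X_3, X_5, X_6}:
Path 1: X_2 ← X_0 → X_7
  X_0 is a fork and X_0 is not conditioned on — no node blocks this path, so it is active.
Path 2: X_2 ← X_0 → X_3 ← X_1 → X_7
  X_0 is a fork and X_0 is not conditioned on; X_3 is a collider and X_3 is conditioned on, which opens it; X_1 is a fork and X_1 is not conditioned on — no node blocks this path, so it is active.
Path 3: X_2 ← X_0 → X_3 ← X_1 → X_6 → X_7
  X_6 is a chain here and X_6 is conditioned on, so the path is blocked at X_6.
Path 4: X_2 ← X_0 → X_3 → X_6 ← X_1 → X_7
  X_3 is a chain here and X_3 is conditioned on, so the path is blocked at X_3.
Path 5: X_2 ← X_0 → X_3 → X_6 → X_7
  X_3 is a chain here and X_3 is conditioned on, so the path is blocked at X_3.
At least one path is unblocked, so d-separation fails.

No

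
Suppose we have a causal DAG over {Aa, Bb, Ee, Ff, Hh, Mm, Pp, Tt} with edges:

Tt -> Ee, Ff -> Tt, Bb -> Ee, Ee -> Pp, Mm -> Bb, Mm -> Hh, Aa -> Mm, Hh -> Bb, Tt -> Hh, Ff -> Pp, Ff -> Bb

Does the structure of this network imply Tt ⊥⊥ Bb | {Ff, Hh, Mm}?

6 paths connect Tt and Bb; each must be blocked for d-separation to hold:
Path 1: Tt ← Ff → Bb
  Ff is a fork here and Ff is conditioned on, so the path is blocked at Ff.
Path 2: Tt ← Ff → Pp ← Ee ← Bb
  Ff is a fork here and Ff is conditioned on, so the path is blocked at Ff.
Path 3: Tt → Hh ← Mm → Bb
  Mm is a fork here and Mm is conditioned on, so the path is blocked at Mm.
Path 4: Tt → Hh → Bb
  Hh is a chain here and Hh is conditioned on, so the path is blocked at Hh.
Path 5: Tt → Ee ← Bb
  Ee is a collider here and neither Ee nor any of its descendants is conditioned on, so the collider stays closed — the path is blocked at Ee.
Path 6: Tt → Ee → Pp ← Ff → Bb
  Pp is a collider here and neither Pp nor any of its descendants is conditioned on, so the collider stays closed — the path is blocked at Pp.
Every path is blocked, so Tt and Bb are d-separated given {Ff, Hh, Mm}.

Yes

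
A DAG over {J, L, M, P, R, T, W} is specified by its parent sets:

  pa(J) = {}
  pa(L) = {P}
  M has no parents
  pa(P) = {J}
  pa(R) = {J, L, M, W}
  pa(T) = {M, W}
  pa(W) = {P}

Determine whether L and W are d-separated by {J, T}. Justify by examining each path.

No

We examine all 6 paths between L and W:
  1. L → R ← M → T ← W — R:collider[blocks]; M:fork[open]; T:collider[open] ⇒ blocked
  2. L → R ← W — R:collider[blocks] ⇒ blocked
  3. L → R ← J → P → W — R:collider[blocks]; J:fork[blocks]; P:chain[open] ⇒ blocked
  4. L ← P → W — P:fork[open] ⇒ active
  5. L ← P ← J → R ← M → T ← W — P:chain[open]; J:fork[blocks]; R:collider[blocks]; M:fork[open]; T:collider[open] ⇒ blocked
  6. L ← P ← J → R ← W — P:chain[open]; J:fork[blocks]; R:collider[blocks] ⇒ blocked
At least one path is unblocked, so d-separation fails.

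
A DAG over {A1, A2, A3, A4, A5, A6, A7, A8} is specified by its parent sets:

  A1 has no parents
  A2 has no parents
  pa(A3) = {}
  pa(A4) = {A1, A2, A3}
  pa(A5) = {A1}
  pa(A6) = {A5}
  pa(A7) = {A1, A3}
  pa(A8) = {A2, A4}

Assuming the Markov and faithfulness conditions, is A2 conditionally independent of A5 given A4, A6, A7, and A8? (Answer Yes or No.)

Enumerating the 4 paths from A2 to A5 and testing each for blocking by {A4, A6, A7, A8}:
  1. A2 → A4 ← A1 → A5 — A4:collider[open]; A1:fork[open] ⇒ active
  2. A2 → A4 ← A3 → A7 ← A1 → A5 — A4:collider[open]; A3:fork[open]; A7:collider[open]; A1:fork[open] ⇒ active
  3. A2 → A8 ← A4 ← A1 → A5 — A8:collider[open]; A4:chain[blocks]; A1:fork[open] ⇒ blocked
  4. A2 → A8 ← A4 ← A3 → A7 ← A1 → A5 — A8:collider[open]; A4:chain[blocks]; A3:fork[open]; A7:collider[open]; A1:fork[open] ⇒ blocked
Because an active path exists, A2 and A5 are not d-separated.

No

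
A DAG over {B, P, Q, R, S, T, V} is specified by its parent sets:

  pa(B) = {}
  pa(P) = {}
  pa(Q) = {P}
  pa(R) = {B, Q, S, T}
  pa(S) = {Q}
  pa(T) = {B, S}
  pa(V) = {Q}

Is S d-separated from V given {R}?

No

Enumerating the 4 paths from S to V and testing each for blocking by {R}:
Path 1: S → T → R ← Q → V
  T is a chain and T is not conditioned on; R is a collider and R is conditioned on, which opens it; Q is a fork and Q is not conditioned on — no node blocks this path, so it is active.
Path 2: S → T ← B → R ← Q → V
  T is a collider and its descendant R is conditioned on, which opens it; B is a fork and B is not conditioned on; R is a collider and R is conditioned on, which opens it; Q is a fork and Q is not conditioned on — no node blocks this path, so it is active.
Path 3: S → R ← Q → V
  R is a collider and R is conditioned on, which opens it; Q is a fork and Q is not conditioned on — no node blocks this path, so it is active.
Path 4: S ← Q → V
  Q is a fork and Q is not conditioned on — no node blocks this path, so it is active.
Since the path S → T → R ← Q → V is active, S and V are not d-separated given {R}.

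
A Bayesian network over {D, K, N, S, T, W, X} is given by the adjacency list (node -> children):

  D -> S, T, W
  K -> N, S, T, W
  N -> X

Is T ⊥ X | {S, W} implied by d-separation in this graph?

Enumerating the 3 paths from T to X and testing each for blocking by {S, W}:
  1. T ← K → N → X — K:fork[open]; N:chain[open] ⇒ active
  2. T ← D → W ← K → N → X — D:fork[open]; W:collider[open]; K:fork[open]; N:chain[open] ⇒ active
  3. T ← D → S ← K → N → X — D:fork[open]; S:collider[open]; K:fork[open]; N:chain[open] ⇒ active
Since the path T ← K → N → X is active, T and X are not d-separated given {S, W}.

No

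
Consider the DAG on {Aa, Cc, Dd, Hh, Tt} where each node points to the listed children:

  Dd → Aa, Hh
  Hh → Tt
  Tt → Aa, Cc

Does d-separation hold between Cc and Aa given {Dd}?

No

We examine all 2 paths between Cc and Aa:
Path 1: Cc ← Tt ← Hh ← Dd → Aa
  Dd is a fork here and Dd is conditioned on, so the path is blocked at Dd.
Path 2: Cc ← Tt → Aa
  Tt is a fork and Tt is not conditioned on — no node blocks this path, so it is active.
Since the path Cc ← Tt → Aa is active, Cc and Aa are not d-separated given {Dd}.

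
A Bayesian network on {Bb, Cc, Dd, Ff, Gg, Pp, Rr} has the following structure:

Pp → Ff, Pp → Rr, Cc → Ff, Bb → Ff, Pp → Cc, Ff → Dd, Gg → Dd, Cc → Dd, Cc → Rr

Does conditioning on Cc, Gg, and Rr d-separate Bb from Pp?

There are 5 undirected paths between Bb and Pp; checking each against the conditioning set {Cc, Gg, Rr}:
Path 1: Bb → Ff ← Pp
  Ff is a collider here and neither Ff nor any of its descendants is conditioned on, so the collider stays closed — the path is blocked at Ff.
Path 2: Bb → Ff → Dd ← Cc → Rr ← Pp
  Dd is a collider here and neither Dd nor any of its descendants is conditioned on, so the collider stays closed — the path is blocked at Dd.
Path 3: Bb → Ff → Dd ← Cc ← Pp
  Dd is a collider here and neither Dd nor any of its descendants is conditioned on, so the collider stays closed — the path is blocked at Dd.
Path 4: Bb → Ff ← Cc → Rr ← Pp
  Ff is a collider here and neither Ff nor any of its descendants is conditioned on, so the collider stays closed — the path is blocked at Ff.
Path 5: Bb → Ff ← Cc ← Pp
  Ff is a collider here and neither Ff nor any of its descendants is conditioned on, so the collider stays closed — the path is blocked at Ff.
Since every path is blocked, d-separation holds.

Yes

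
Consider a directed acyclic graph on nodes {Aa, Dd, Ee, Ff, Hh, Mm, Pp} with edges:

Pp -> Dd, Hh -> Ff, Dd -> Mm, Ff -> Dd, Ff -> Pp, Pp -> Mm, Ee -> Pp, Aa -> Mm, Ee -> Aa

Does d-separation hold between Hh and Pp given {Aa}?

No

4 paths connect Hh and Pp; each must be blocked for d-separation to hold:
Path 1: Hh → Ff → Dd ← Pp
  Dd is a collider here and neither Dd nor any of its descendants is conditioned on, so the collider stays closed — the path is blocked at Dd.
Path 2: Hh → Ff → Dd → Mm ← Aa ← Ee → Pp
  Mm is a collider here and neither Mm nor any of its descendants is conditioned on, so the collider stays closed — the path is blocked at Mm.
Path 3: Hh → Ff → Dd → Mm ← Pp
  Mm is a collider here and neither Mm nor any of its descendants is conditioned on, so the collider stays closed — the path is blocked at Mm.
Path 4: Hh → Ff → Pp
  Ff is a chain and Ff is not conditioned on — no node blocks this path, so it is active.
At least one path is unblocked, so d-separation fails.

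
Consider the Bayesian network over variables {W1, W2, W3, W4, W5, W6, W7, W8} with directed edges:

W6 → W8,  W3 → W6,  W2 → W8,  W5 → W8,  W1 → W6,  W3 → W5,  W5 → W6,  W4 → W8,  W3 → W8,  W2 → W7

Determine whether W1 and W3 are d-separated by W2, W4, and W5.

Yes — W1 and W3 are d-separated given {W2, W4, W5}.

There are 5 undirected paths between W1 and W3; checking each against the conditioning set {W2, W4, W5}:
  1. W1 → W6 ← W5 → W8 ← W3 — W6:collider[blocks]; W5:fork[blocks]; W8:collider[blocks] ⇒ blocked
  2. W1 → W6 ← W5 ← W3 — W6:collider[blocks]; W5:chain[blocks] ⇒ blocked
  3. W1 → W6 → W8 ← W5 ← W3 — W6:chain[open]; W8:collider[blocks]; W5:chain[blocks] ⇒ blocked
  4. W1 → W6 → W8 ← W3 — W6:chain[open]; W8:collider[blocks] ⇒ blocked
  5. W1 → W6 ← W3 — W6:collider[blocks] ⇒ blocked
All paths are blocked; W1 ⊥ W3 | {W2, W4, W5} holds.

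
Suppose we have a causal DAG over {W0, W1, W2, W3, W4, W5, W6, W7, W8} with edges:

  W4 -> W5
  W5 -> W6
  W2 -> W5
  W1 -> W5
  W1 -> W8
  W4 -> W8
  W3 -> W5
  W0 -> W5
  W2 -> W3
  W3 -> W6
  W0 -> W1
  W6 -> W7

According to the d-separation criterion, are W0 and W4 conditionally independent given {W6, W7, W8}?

We examine all 4 paths between W0 and W4:
  1. W0 → W1 → W5 ← W4 — W1:chain[open]; W5:collider[open] ⇒ active
  2. W0 → W1 → W8 ← W4 — W1:chain[open]; W8:collider[open] ⇒ active
  3. W0 → W5 ← W4 — W5:collider[open] ⇒ active
  4. W0 → W5 ← W1 → W8 ← W4 — W5:collider[open]; W1:fork[open]; W8:collider[open] ⇒ active
Because an active path exists, W0 and W4 are not d-separated.

No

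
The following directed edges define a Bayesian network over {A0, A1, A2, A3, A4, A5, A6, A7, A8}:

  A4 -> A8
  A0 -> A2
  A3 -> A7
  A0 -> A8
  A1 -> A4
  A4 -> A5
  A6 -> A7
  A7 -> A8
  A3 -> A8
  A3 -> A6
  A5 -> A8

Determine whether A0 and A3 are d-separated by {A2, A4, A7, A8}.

No — A0 and A3 are not d-separated given {A2, A4, A7, A8}.

Enumerating the 3 paths from A0 to A3 and testing each for blocking by {A2, A4, A7, A8}:
  1. A0 → A8 ← A3 — A8:collider[open] ⇒ active
  2. A0 → A8 ← A7 ← A6 ← A3 — A8:collider[open]; A7:chain[blocks]; A6:chain[open] ⇒ blocked
  3. A0 → A8 ← A7 ← A3 — A8:collider[open]; A7:chain[blocks] ⇒ blocked
At least one path is unblocked, so d-separation fails.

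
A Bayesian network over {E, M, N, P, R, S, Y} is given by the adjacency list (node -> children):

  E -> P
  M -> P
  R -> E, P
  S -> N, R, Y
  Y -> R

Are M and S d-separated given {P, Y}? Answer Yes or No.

4 paths connect M and S; each must be blocked for d-separation to hold:
Path 1: M → P ← E ← R ← S
  P is a collider and P is conditioned on, which opens it; E is a chain and E is not conditioned on; R is a chain and R is not conditioned on — no node blocks this path, so it is active.
Path 2: M → P ← E ← R ← Y ← S
  Y is a chain here and Y is conditioned on, so the path is blocked at Y.
Path 3: M → P ← R ← S
  P is a collider and P is conditioned on, which opens it; R is a chain and R is not conditioned on — no node blocks this path, so it is active.
Path 4: M → P ← R ← Y ← S
  Y is a chain here and Y is conditioned on, so the path is blocked at Y.
Since the path M → P ← E ← R ← S is active, M and S are not d-separated given {P, Y}.

No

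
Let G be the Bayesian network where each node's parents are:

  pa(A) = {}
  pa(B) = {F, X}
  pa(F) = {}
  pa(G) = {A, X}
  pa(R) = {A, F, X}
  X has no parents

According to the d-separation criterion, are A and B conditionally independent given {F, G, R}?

We examine all 4 paths between A and B:
Path 1: A → R ← F → B
  F is a fork here and F is conditioned on, so the path is blocked at F.
Path 2: A → R ← X → B
  R is a collider and R is conditioned on, which opens it; X is a fork and X is not conditioned on — no node blocks this path, so it is active.
Path 3: A → G ← X → B
  G is a collider and G is conditioned on, which opens it; X is a fork and X is not conditioned on — no node blocks this path, so it is active.
Path 4: A → G ← X → R ← F → B
  F is a fork here and F is conditioned on, so the path is blocked at F.
At least one path is unblocked, so d-separation fails.

No — A and B are not d-separated given {F, G, R}.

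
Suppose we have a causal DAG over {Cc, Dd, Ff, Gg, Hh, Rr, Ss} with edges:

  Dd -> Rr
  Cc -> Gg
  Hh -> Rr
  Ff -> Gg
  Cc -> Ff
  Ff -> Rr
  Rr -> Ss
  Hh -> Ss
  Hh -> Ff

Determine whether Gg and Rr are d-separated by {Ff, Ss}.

No — Gg and Rr are not d-separated given {Ff, Ss}.

Enumerating the 6 paths from Gg to Rr and testing each for blocking by {Ff, Ss}:
Path 1: Gg ← Cc → Ff → Rr
  Ff is a chain here and Ff is conditioned on, so the path is blocked at Ff.
Path 2: Gg ← Cc → Ff ← Hh → Ss ← Rr
  Cc is a fork and Cc is not conditioned on; Ff is a collider and Ff is conditioned on, which opens it; Hh is a fork and Hh is not conditioned on; Ss is a collider and Ss is conditioned on, which opens it — no node blocks this path, so it is active.
Path 3: Gg ← Cc → Ff ← Hh → Rr
  Cc is a fork and Cc is not conditioned on; Ff is a collider and Ff is conditioned on, which opens it; Hh is a fork and Hh is not conditioned on — no node blocks this path, so it is active.
Path 4: Gg ← Ff → Rr
  Ff is a fork here and Ff is conditioned on, so the path is blocked at Ff.
Path 5: Gg ← Ff ← Hh → Ss ← Rr
  Ff is a chain here and Ff is conditioned on, so the path is blocked at Ff.
Path 6: Gg ← Ff ← Hh → Rr
  Ff is a chain here and Ff is conditioned on, so the path is blocked at Ff.
Since the path Gg ← Cc → Ff ← Hh → Ss ← Rr is active, Gg and Rr are not d-separated given {Ff, Ss}.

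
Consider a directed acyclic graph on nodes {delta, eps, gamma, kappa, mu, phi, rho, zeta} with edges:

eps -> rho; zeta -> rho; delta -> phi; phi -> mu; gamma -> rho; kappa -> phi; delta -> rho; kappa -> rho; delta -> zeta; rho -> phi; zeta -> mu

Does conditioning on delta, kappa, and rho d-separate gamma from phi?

Yes

There are 6 undirected paths between gamma and phi; checking each against the conditioning set {delta, kappa, rho}:
Path 1: gamma → rho ← delta → zeta → mu ← phi
  delta is a fork here and delta is conditioned on, so the path is blocked at delta.
Path 2: gamma → rho ← delta → phi
  delta is a fork here and delta is conditioned on, so the path is blocked at delta.
Path 3: gamma → rho ← zeta ← delta → phi
  delta is a fork here and delta is conditioned on, so the path is blocked at delta.
Path 4: gamma → rho ← zeta → mu ← phi
  mu is a collider here and neither mu nor any of its descendants is conditioned on, so the collider stays closed — the path is blocked at mu.
Path 5: gamma → rho ← kappa → phi
  kappa is a fork here and kappa is conditioned on, so the path is blocked at kappa.
Path 6: gamma → rho → phi
  rho is a chain here and rho is conditioned on, so the path is blocked at rho.
Every path is blocked, so gamma and phi are d-separated given {delta, kappa, rho}.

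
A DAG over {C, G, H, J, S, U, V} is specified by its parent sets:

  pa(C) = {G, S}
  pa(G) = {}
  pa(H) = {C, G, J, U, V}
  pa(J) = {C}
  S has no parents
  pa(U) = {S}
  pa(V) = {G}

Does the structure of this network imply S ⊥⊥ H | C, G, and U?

Yes — S and H are d-separated given {C, G, U}.

There are 5 undirected paths between S and H; checking each against the conditioning set {C, G, U}:
Path 1: S → U → H
  U is a chain here and U is conditioned on, so the path is blocked at U.
Path 2: S → C → H
  C is a chain here and C is conditioned on, so the path is blocked at C.
Path 3: S → C ← G → H
  G is a fork here and G is conditioned on, so the path is blocked at G.
Path 4: S → C ← G → V → H
  G is a fork here and G is conditioned on, so the path is blocked at G.
Path 5: S → C → J → H
  C is a chain here and C is conditioned on, so the path is blocked at C.
Every path is blocked, so S and H are d-separated given {C, G, U}.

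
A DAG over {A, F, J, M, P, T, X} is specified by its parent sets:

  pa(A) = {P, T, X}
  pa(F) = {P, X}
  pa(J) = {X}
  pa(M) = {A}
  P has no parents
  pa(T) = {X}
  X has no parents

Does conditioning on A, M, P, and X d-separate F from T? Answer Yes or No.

Yes

We examine all 4 paths between F and T:
Path 1: F ← P → A ← T
  P is a fork here and P is conditioned on, so the path is blocked at P.
Path 2: F ← P → A ← X → T
  P is a fork here and P is conditioned on, so the path is blocked at P.
Path 3: F ← X → A ← T
  X is a fork here and X is conditioned on, so the path is blocked at X.
Path 4: F ← X → T
  X is a fork here and X is conditioned on, so the path is blocked at X.
Since every path is blocked, d-separation holds.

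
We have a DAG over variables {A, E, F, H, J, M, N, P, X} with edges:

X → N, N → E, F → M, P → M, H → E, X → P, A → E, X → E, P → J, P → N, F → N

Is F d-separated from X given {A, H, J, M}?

No

Enumerating the 6 paths from F to X and testing each for blocking by {A, H, J, M}:
  1. F → M ← P ← X — M:collider[open]; P:chain[open] ⇒ active
  2. F → M ← P → N → E ← X — M:collider[open]; P:fork[open]; N:chain[open]; E:collider[blocks] ⇒ blocked
  3. F → M ← P → N ← X — M:collider[open]; P:fork[open]; N:collider[blocks] ⇒ blocked
  4. F → N → E ← X — N:chain[open]; E:collider[blocks] ⇒ blocked
  5. F → N ← X — N:collider[blocks] ⇒ blocked
  6. F → N ← P ← X — N:collider[blocks]; P:chain[open] ⇒ blocked
Since the path F → M ← P ← X is active, F and X are not d-separated given {A, H, J, M}.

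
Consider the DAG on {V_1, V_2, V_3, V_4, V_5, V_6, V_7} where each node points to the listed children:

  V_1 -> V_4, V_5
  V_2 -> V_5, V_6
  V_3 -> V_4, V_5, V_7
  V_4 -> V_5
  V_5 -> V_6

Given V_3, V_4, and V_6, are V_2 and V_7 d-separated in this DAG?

Yes — V_2 and V_7 are d-separated given {V_3, V_4, V_6}.

Enumerating the 6 paths from V_2 to V_7 and testing each for blocking by {V_3, V_4, V_6}:
  1. V_2 → V_5 ← V_3 → V_7 — V_5:collider[open]; V_3:fork[blocks] ⇒ blocked
  2. V_2 → V_5 ← V_1 → V_4 ← V_3 → V_7 — V_5:collider[open]; V_1:fork[open]; V_4:collider[open]; V_3:fork[blocks] ⇒ blocked
  3. V_2 → V_5 ← V_4 ← V_3 → V_7 — V_5:collider[open]; V_4:chain[blocks]; V_3:fork[blocks] ⇒ blocked
  4. V_2 → V_6 ← V_5 ← V_3 → V_7 — V_6:collider[open]; V_5:chain[open]; V_3:fork[blocks] ⇒ blocked
  5. V_2 → V_6 ← V_5 ← V_1 → V_4 ← V_3 → V_7 — V_6:collider[open]; V_5:chain[open]; V_1:fork[open]; V_4:collider[open]; V_3:fork[blocks] ⇒ blocked
  6. V_2 → V_6 ← V_5 ← V_4 ← V_3 → V_7 — V_6:collider[open]; V_5:chain[open]; V_4:chain[blocks]; V_3:fork[blocks] ⇒ blocked
Every path is blocked, so V_2 and V_7 are d-separated given {V_3, V_4, V_6}.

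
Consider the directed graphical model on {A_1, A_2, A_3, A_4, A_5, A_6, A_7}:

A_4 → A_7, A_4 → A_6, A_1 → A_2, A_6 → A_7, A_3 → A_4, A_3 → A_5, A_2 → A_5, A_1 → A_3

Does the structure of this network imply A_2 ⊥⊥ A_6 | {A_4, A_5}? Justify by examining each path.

We examine all 4 paths between A_2 and A_6:
  1. A_2 → A_5 ← A_3 → A_4 → A_7 ← A_6 — A_5:collider[open]; A_3:fork[open]; A_4:chain[blocks]; A_7:collider[blocks] ⇒ blocked
  2. A_2 → A_5 ← A_3 → A_4 → A_6 — A_5:collider[open]; A_3:fork[open]; A_4:chain[blocks] ⇒ blocked
  3. A_2 ← A_1 → A_3 → A_4 → A_7 ← A_6 — A_1:fork[open]; A_3:chain[open]; A_4:chain[blocks]; A_7:collider[blocks] ⇒ blocked
  4. A_2 ← A_1 → A_3 → A_4 → A_6 — A_1:fork[open]; A_3:chain[open]; A_4:chain[blocks] ⇒ blocked
Since every path is blocked, d-separation holds.

Yes — A_2 and A_6 are d-separated given {A_4, A_5}.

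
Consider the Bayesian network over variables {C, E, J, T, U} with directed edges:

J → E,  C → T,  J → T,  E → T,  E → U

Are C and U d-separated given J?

Enumerating the 2 paths from C to U and testing each for blocking by {J}:
Path 1: C → T ← E → U
  T is a collider here and neither T nor any of its descendants is conditioned on, so the collider stays closed — the path is blocked at T.
Path 2: C → T ← J → E → U
  T is a collider here and neither T nor any of its descendants is conditioned on, so the collider stays closed — the path is blocked at T.
All paths are blocked; C ⊥ U | {J} holds.

Yes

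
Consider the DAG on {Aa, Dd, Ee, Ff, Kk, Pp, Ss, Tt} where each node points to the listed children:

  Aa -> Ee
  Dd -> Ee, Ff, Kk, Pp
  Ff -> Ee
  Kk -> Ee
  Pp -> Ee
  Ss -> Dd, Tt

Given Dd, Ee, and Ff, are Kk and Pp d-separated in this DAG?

No

We examine all 6 paths between Kk and Pp:
Path 1: Kk → Ee ← Dd → Pp
  Dd is a fork here and Dd is conditioned on, so the path is blocked at Dd.
Path 2: Kk → Ee ← Pp
  Ee is a collider and Ee is conditioned on, which opens it — no node blocks this path, so it is active.
Path 3: Kk → Ee ← Ff ← Dd → Pp
  Ff is a chain here and Ff is conditioned on, so the path is blocked at Ff.
Path 4: Kk ← Dd → Ee ← Pp
  Dd is a fork here and Dd is conditioned on, so the path is blocked at Dd.
Path 5: Kk ← Dd → Pp
  Dd is a fork here and Dd is conditioned on, so the path is blocked at Dd.
Path 6: Kk ← Dd → Ff → Ee ← Pp
  Dd is a fork here and Dd is conditioned on, so the path is blocked at Dd.
Since the path Kk → Ee ← Pp is active, Kk and Pp are not d-separated given {Dd, Ee, Ff}.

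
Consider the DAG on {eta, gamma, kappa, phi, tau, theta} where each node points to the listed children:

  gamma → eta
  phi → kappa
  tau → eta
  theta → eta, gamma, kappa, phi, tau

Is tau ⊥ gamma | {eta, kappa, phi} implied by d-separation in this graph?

No

4 paths connect tau and gamma; each must be blocked for d-separation to hold:
Path 1: tau → eta ← gamma
  eta is a collider and eta is conditioned on, which opens it — no node blocks this path, so it is active.
Path 2: tau → eta ← theta → gamma
  eta is a collider and eta is conditioned on, which opens it; theta is a fork and theta is not conditioned on — no node blocks this path, so it is active.
Path 3: tau ← theta → gamma
  theta is a fork and theta is not conditioned on — no node blocks this path, so it is active.
Path 4: tau ← theta → eta ← gamma
  theta is a fork and theta is not conditioned on; eta is a collider and eta is conditioned on, which opens it — no node blocks this path, so it is active.
At least one path is unblocked, so d-separation fails.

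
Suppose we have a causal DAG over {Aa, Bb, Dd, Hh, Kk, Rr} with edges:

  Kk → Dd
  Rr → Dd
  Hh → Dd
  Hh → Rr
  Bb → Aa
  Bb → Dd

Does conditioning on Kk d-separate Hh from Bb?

Yes — Hh and Bb are d-separated given {Kk}.

We examine all 2 paths between Hh and Bb:
Path 1: Hh → Rr → Dd ← Bb
  Dd is a collider here and neither Dd nor any of its descendants is conditioned on, so the collider stays closed — the path is blocked at Dd.
Path 2: Hh → Dd ← Bb
  Dd is a collider here and neither Dd nor any of its descendants is conditioned on, so the collider stays closed — the path is blocked at Dd.
Every path is blocked, so Hh and Bb are d-separated given {Kk}.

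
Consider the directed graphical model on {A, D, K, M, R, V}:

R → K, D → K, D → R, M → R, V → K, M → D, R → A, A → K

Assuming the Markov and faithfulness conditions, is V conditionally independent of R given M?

Yes

Enumerating the 4 paths from V to R and testing each for blocking by {M}:
  1. V → K ← A ← R — K:collider[blocks]; A:chain[open] ⇒ blocked
  2. V → K ← R — K:collider[blocks] ⇒ blocked
  3. V → K ← D ← M → R — K:collider[blocks]; D:chain[open]; M:fork[blocks] ⇒ blocked
  4. V → K ← D → R — K:collider[blocks]; D:fork[open] ⇒ blocked
Since every path is blocked, d-separation holds.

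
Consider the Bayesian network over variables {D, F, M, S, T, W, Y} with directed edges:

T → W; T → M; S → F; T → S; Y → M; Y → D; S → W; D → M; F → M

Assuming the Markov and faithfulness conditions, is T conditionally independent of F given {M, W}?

Enumerating the 3 paths from T to F and testing each for blocking by {M, W}:
Path 1: T → W ← S → F
  W is a collider and W is conditioned on, which opens it; S is a fork and S is not conditioned on — no node blocks this path, so it is active.
Path 2: T → M ← F
  M is a collider and M is conditioned on, which opens it — no node blocks this path, so it is active.
Path 3: T → S → F
  S is a chain and S is not conditioned on — no node blocks this path, so it is active.
Because an active path exists, T and F are not d-separated.

No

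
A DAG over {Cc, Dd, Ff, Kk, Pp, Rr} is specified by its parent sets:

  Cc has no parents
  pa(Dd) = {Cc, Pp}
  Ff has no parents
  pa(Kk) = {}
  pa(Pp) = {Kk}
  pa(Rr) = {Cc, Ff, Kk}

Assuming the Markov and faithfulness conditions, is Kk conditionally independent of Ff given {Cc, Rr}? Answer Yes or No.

No — Kk and Ff are not d-separated given {Cc, Rr}.

We examine all 2 paths between Kk and Ff:
  1. Kk → Pp → Dd ← Cc → Rr ← Ff — Pp:chain[open]; Dd:collider[blocks]; Cc:fork[blocks]; Rr:collider[open] ⇒ blocked
  2. Kk → Rr ← Ff — Rr:collider[open] ⇒ active
At least one path is unblocked, so d-separation fails.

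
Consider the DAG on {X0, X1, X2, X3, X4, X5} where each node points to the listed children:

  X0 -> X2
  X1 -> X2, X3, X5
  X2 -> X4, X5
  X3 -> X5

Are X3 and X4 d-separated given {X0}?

There are 4 undirected paths between X3 and X4; checking each against the conditioning set {X0}:
  1. X3 → X5 ← X2 → X4 — X5:collider[blocks]; X2:fork[open] ⇒ blocked
  2. X3 → X5 ← X1 → X2 → X4 — X5:collider[blocks]; X1:fork[open]; X2:chain[open] ⇒ blocked
  3. X3 ← X1 → X5 ← X2 → X4 — X1:fork[open]; X5:collider[blocks]; X2:fork[open] ⇒ blocked
  4. X3 ← X1 → X2 → X4 — X1:fork[open]; X2:chain[open] ⇒ active
Since the path X3 ← X1 → X2 → X4 is active, X3 and X4 are not d-separated given {X0}.

No — X3 and X4 are not d-separated given {X0}.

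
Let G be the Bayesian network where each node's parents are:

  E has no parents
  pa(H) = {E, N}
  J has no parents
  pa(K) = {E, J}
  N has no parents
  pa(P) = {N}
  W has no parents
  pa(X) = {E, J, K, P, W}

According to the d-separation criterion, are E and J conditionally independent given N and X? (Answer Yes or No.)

No

Enumerating the 6 paths from E to J and testing each for blocking by {N, X}:
  1. E → K → X ← J — K:chain[open]; X:collider[open] ⇒ active
  2. E → K ← J — K:collider[open] ⇒ active
  3. E → H ← N → P → X ← K ← J — H:collider[blocks]; N:fork[blocks]; P:chain[open]; X:collider[open]; K:chain[open] ⇒ blocked
  4. E → H ← N → P → X ← J — H:collider[blocks]; N:fork[blocks]; P:chain[open]; X:collider[open] ⇒ blocked
  5. E → X ← K ← J — X:collider[open]; K:chain[open] ⇒ active
  6. E → X ← J — X:collider[open] ⇒ active
At least one path is unblocked, so d-separation fails.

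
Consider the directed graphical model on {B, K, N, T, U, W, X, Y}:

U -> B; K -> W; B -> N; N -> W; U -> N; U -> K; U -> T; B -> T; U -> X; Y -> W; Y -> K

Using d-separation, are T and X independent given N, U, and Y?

Yes

There are 5 undirected paths between T and X; checking each against the conditioning set {N, U, Y}:
  1. T ← U → X — U:fork[blocks] ⇒ blocked
  2. T ← B ← U → X — B:chain[open]; U:fork[blocks] ⇒ blocked
  3. T ← B → N ← U → X — B:fork[open]; N:collider[open]; U:fork[blocks] ⇒ blocked
  4. T ← B → N → W ← K ← U → X — B:fork[open]; N:chain[blocks]; W:collider[blocks]; K:chain[open]; U:fork[blocks] ⇒ blocked
  5. T ← B → N → W ← Y → K ← U → X — B:fork[open]; N:chain[blocks]; W:collider[blocks]; Y:fork[blocks]; K:collider[blocks]; U:fork[blocks] ⇒ blocked
Every path is blocked, so T and X are d-separated given {N, U, Y}.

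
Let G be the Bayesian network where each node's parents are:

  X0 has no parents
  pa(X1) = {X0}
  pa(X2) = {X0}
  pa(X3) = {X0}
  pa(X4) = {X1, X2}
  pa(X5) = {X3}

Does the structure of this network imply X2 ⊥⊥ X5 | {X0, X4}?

Yes

We examine all 2 paths between X2 and X5:
Path 1: X2 → X4 ← X1 ← X0 → X3 → X5
  X0 is a fork here and X0 is conditioned on, so the path is blocked at X0.
Path 2: X2 ← X0 → X3 → X5
  X0 is a fork here and X0 is conditioned on, so the path is blocked at X0.
Since every path is blocked, d-separation holds.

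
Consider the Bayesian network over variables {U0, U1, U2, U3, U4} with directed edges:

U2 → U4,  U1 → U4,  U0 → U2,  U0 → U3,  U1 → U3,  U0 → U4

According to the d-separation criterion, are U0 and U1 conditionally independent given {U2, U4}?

No

3 paths connect U0 and U1; each must be blocked for d-separation to hold:
Path 1: U0 → U2 → U4 ← U1
  U2 is a chain here and U2 is conditioned on, so the path is blocked at U2.
Path 2: U0 → U3 ← U1
  U3 is a collider here and neither U3 nor any of its descendants is conditioned on, so the collider stays closed — the path is blocked at U3.
Path 3: U0 → U4 ← U1
  U4 is a collider and U4 is conditioned on, which opens it — no node blocks this path, so it is active.
Because an active path exists, U0 and U1 are not d-separated.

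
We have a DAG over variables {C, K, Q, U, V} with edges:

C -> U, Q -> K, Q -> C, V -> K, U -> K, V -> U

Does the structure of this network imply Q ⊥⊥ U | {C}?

Enumerating the 3 paths from Q to U and testing each for blocking by {C}:
Path 1: Q → K ← U
  K is a collider here and neither K nor any of its descendants is conditioned on, so the collider stays closed — the path is blocked at K.
Path 2: Q → K ← V → U
  K is a collider here and neither K nor any of its descendants is conditioned on, so the collider stays closed — the path is blocked at K.
Path 3: Q → C → U
  C is a chain here and C is conditioned on, so the path is blocked at C.
Every path is blocked, so Q and U are d-separated given {C}.

Yes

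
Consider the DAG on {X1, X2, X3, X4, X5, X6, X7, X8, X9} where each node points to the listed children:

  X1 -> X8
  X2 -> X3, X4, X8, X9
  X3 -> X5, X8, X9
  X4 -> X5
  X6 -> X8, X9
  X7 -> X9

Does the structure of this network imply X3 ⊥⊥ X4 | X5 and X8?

No — X3 and X4 are not d-separated given {X5, X8}.

We examine all 6 paths between X3 and X4:
Path 1: X3 → X9 ← X6 → X8 ← X2 → X4
  X9 is a collider here and neither X9 nor any of its descendants is conditioned on, so the collider stays closed — the path is blocked at X9.
Path 2: X3 → X9 ← X2 → X4
  X9 is a collider here and neither X9 nor any of its descendants is conditioned on, so the collider stays closed — the path is blocked at X9.
Path 3: X3 → X5 ← X4
  X5 is a collider and X5 is conditioned on, which opens it — no node blocks this path, so it is active.
Path 4: X3 → X8 ← X6 → X9 ← X2 → X4
  X9 is a collider here and neither X9 nor any of its descendants is conditioned on, so the collider stays closed — the path is blocked at X9.
Path 5: X3 → X8 ← X2 → X4
  X8 is a collider and X8 is conditioned on, which opens it; X2 is a fork and X2 is not conditioned on — no node blocks this path, so it is active.
Path 6: X3 ← X2 → X4
  X2 is a fork and X2 is not conditioned on — no node blocks this path, so it is active.
Because an active path exists, X3 and X4 are not d-separated.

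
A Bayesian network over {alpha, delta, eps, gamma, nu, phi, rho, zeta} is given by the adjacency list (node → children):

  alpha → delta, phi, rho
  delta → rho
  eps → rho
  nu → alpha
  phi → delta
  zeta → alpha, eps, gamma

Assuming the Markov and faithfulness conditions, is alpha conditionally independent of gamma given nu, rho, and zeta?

Yes — alpha and gamma are d-separated given {nu, rho, zeta}.

4 paths connect alpha and gamma; each must be blocked for d-separation to hold:
Path 1: alpha → rho ← eps ← zeta → gamma
  zeta is a fork here and zeta is conditioned on, so the path is blocked at zeta.
Path 2: alpha ← zeta → gamma
  zeta is a fork here and zeta is conditioned on, so the path is blocked at zeta.
Path 3: alpha → phi → delta → rho ← eps ← zeta → gamma
  zeta is a fork here and zeta is conditioned on, so the path is blocked at zeta.
Path 4: alpha → delta → rho ← eps ← zeta → gamma
  zeta is a fork here and zeta is conditioned on, so the path is blocked at zeta.
Since every path is blocked, d-separation holds.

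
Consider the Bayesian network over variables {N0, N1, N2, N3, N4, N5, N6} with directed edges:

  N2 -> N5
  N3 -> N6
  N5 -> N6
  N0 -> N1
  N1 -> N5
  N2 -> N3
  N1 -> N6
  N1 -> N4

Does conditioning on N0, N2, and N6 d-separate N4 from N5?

No — N4 and N5 are not d-separated given {N0, N2, N6}.

3 paths connect N4 and N5; each must be blocked for d-separation to hold:
  1. N4 ← N1 → N6 ← N3 ← N2 → N5 — N1:fork[open]; N6:collider[open]; N3:chain[open]; N2:fork[blocks] ⇒ blocked
  2. N4 ← N1 → N6 ← N5 — N1:fork[open]; N6:collider[open] ⇒ active
  3. N4 ← N1 → N5 — N1:fork[open] ⇒ active
Because an active path exists, N4 and N5 are not d-separated.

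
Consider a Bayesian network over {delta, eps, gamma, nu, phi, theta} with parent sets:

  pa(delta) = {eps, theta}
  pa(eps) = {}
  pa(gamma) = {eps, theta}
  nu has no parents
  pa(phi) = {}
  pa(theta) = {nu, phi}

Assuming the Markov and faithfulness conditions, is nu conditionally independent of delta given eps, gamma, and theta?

Yes — nu and delta are d-separated given {eps, gamma, theta}.

Enumerating the 2 paths from nu to delta and testing each for blocking by {eps, gamma, theta}:
Path 1: nu → theta → delta
  theta is a chain here and theta is conditioned on, so the path is blocked at theta.
Path 2: nu → theta → gamma ← eps → delta
  theta is a chain here and theta is conditioned on, so the path is blocked at theta.
Since every path is blocked, d-separation holds.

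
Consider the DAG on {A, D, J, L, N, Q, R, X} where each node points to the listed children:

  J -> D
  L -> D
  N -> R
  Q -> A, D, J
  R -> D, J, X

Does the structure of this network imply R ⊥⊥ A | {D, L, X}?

No — R and A are not d-separated given {D, L, X}.

There are 4 undirected paths between R and A; checking each against the conditioning set {D, L, X}:
Path 1: R → D ← Q → A
  D is a collider and D is conditioned on, which opens it; Q is a fork and Q is not conditioned on — no node blocks this path, so it is active.
Path 2: R → D ← J ← Q → A
  D is a collider and D is conditioned on, which opens it; J is a chain and J is not conditioned on; Q is a fork and Q is not conditioned on — no node blocks this path, so it is active.
Path 3: R → J → D ← Q → A
  J is a chain and J is not conditioned on; D is a collider and D is conditioned on, which opens it; Q is a fork and Q is not conditioned on — no node blocks this path, so it is active.
Path 4: R → J ← Q → A
  J is a collider and its descendant D is conditioned on, which opens it; Q is a fork and Q is not conditioned on — no node blocks this path, so it is active.
At least one path is unblocked, so d-separation fails.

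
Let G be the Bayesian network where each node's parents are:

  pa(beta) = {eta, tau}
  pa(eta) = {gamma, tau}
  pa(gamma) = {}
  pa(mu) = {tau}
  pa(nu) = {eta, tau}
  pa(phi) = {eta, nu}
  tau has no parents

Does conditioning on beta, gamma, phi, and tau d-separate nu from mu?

We examine all 5 paths between nu and mu:
  1. nu → phi ← eta → beta ← tau → mu — phi:collider[open]; eta:fork[open]; beta:collider[open]; tau:fork[blocks] ⇒ blocked
  2. nu → phi ← eta ← tau → mu — phi:collider[open]; eta:chain[open]; tau:fork[blocks] ⇒ blocked
  3. nu ← eta → beta ← tau → mu — eta:fork[open]; beta:collider[open]; tau:fork[blocks] ⇒ blocked
  4. nu ← eta ← tau → mu — eta:chain[open]; tau:fork[blocks] ⇒ blocked
  5. nu ← tau → mu — tau:fork[blocks] ⇒ blocked
Every path is blocked, so nu and mu are d-separated given {beta, gamma, phi, tau}.

Yes — nu and mu are d-separated given {beta, gamma, phi, tau}.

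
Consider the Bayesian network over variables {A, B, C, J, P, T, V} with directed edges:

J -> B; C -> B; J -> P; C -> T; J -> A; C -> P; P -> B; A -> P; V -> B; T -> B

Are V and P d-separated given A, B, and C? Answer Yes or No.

No — V and P are not d-separated given {A, B, C}.

5 paths connect V and P; each must be blocked for d-separation to hold:
Path 1: V → B ← P
  B is a collider and B is conditioned on, which opens it — no node blocks this path, so it is active.
Path 2: V → B ← T ← C → P
  C is a fork here and C is conditioned on, so the path is blocked at C.
Path 3: V → B ← C → P
  C is a fork here and C is conditioned on, so the path is blocked at C.
Path 4: V → B ← J → P
  B is a collider and B is conditioned on, which opens it; J is a fork and J is not conditioned on — no node blocks this path, so it is active.
Path 5: V → B ← J → A → P
  A is a chain here and A is conditioned on, so the path is blocked at A.
At least one path is unblocked, so d-separation fails.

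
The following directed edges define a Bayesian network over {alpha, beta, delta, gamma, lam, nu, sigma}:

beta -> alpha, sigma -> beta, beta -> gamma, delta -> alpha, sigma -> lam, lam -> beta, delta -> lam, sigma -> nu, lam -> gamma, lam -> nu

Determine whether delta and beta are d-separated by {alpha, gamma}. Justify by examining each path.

Enumerating the 5 paths from delta to beta and testing each for blocking by {alpha, gamma}:
Path 1: delta → alpha ← beta
  alpha is a collider and alpha is conditioned on, which opens it — no node blocks this path, so it is active.
Path 2: delta → lam ← sigma → beta
  lam is a collider and its descendant alpha is conditioned on, which opens it; sigma is a fork and sigma is not conditioned on — no node blocks this path, so it is active.
Path 3: delta → lam → beta
  lam is a chain and lam is not conditioned on — no node blocks this path, so it is active.
Path 4: delta → lam → nu ← sigma → beta
  nu is a collider here and neither nu nor any of its descendants is conditioned on, so the collider stays closed — the path is blocked at nu.
Path 5: delta → lam → gamma ← beta
  lam is a chain and lam is not conditioned on; gamma is a collider and gamma is conditioned on, which opens it — no node blocks this path, so it is active.
At least one path is unblocked, so d-separation fails.

No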